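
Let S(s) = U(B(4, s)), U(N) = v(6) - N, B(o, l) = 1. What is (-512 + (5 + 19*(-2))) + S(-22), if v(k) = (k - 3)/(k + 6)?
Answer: -2183/4 ≈ -545.75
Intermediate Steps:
v(k) = (-3 + k)/(6 + k)
U(N) = ¼ - N (U(N) = (-3 + 6)/(6 + 6) - N = 3/12 - N = (1/12)*3 - N = ¼ - N)
S(s) = -¾ (S(s) = ¼ - 1*1 = ¼ - 1 = -¾)
(-512 + (5 + 19*(-2))) + S(-22) = (-512 + (5 + 19*(-2))) - ¾ = (-512 + (5 - 38)) - ¾ = (-512 - 33) - ¾ = -545 - ¾ = -2183/4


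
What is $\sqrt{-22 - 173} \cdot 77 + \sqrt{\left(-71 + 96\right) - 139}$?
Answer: $i \left(\sqrt{114} + 77 \sqrt{195}\right) \approx 1085.9 i$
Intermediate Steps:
$\sqrt{-22 - 173} \cdot 77 + \sqrt{\left(-71 + 96\right) - 139} = \sqrt{-195} \cdot 77 + \sqrt{25 - 139} = i \sqrt{195} \cdot 77 + \sqrt{-114} = 77 i \sqrt{195} + i \sqrt{114} = i \sqrt{114} + 77 i \sqrt{195}$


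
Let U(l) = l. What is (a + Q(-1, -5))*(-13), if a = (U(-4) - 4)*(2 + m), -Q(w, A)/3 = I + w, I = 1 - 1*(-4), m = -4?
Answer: -52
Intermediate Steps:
I = 5 (I = 1 + 4 = 5)
Q(w, A) = -15 - 3*w (Q(w, A) = -3*(5 + w) = -15 - 3*w)
a = 16 (a = (-4 - 4)*(2 - 4) = -8*(-2) = 16)
(a + Q(-1, -5))*(-13) = (16 + (-15 - 3*(-1)))*(-13) = (16 + (-15 + 3))*(-13) = (16 - 12)*(-13) = 4*(-13) = -52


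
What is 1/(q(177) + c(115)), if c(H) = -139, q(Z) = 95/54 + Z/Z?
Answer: -54/7357 ≈ -0.0073399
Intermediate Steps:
q(Z) = 149/54 (q(Z) = 95*(1/54) + 1 = 95/54 + 1 = 149/54)
1/(q(177) + c(115)) = 1/(149/54 - 139) = 1/(-7357/54) = -54/7357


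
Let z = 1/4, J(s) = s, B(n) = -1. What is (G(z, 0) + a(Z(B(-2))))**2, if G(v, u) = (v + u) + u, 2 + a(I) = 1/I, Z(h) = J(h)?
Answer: 121/16 ≈ 7.5625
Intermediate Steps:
Z(h) = h
z = 1/4 ≈ 0.25000
a(I) = -2 + 1/I
G(v, u) = v + 2*u (G(v, u) = (u + v) + u = v + 2*u)
(G(z, 0) + a(Z(B(-2))))**2 = ((1/4 + 2*0) + (-2 + 1/(-1)))**2 = ((1/4 + 0) + (-2 - 1))**2 = (1/4 - 3)**2 = (-11/4)**2 = 121/16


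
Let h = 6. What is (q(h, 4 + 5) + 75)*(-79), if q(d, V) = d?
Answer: -6399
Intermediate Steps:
(q(h, 4 + 5) + 75)*(-79) = (6 + 75)*(-79) = 81*(-79) = -6399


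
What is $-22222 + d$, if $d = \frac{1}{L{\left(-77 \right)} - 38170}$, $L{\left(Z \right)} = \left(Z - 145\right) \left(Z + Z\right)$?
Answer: $- \frac{88488005}{3982} \approx -22222.0$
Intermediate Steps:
$L{\left(Z \right)} = 2 Z \left(-145 + Z\right)$ ($L{\left(Z \right)} = \left(-145 + Z\right) 2 Z = 2 Z \left(-145 + Z\right)$)
$d = - \frac{1}{3982}$ ($d = \frac{1}{2 \left(-77\right) \left(-145 - 77\right) - 38170} = \frac{1}{2 \left(-77\right) \left(-222\right) - 38170} = \frac{1}{34188 - 38170} = \frac{1}{-3982} = - \frac{1}{3982} \approx -0.00025113$)
$-22222 + d = -22222 - \frac{1}{3982} = - \frac{88488005}{3982}$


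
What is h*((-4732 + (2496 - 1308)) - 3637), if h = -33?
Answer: 236973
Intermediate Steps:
h*((-4732 + (2496 - 1308)) - 3637) = -33*((-4732 + (2496 - 1308)) - 3637) = -33*((-4732 + 1188) - 3637) = -33*(-3544 - 3637) = -33*(-7181) = 236973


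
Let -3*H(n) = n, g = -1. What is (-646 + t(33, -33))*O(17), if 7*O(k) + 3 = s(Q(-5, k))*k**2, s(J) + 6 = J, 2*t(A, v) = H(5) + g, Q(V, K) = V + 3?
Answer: 4495730/21 ≈ 2.1408e+5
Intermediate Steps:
Q(V, K) = 3 + V
H(n) = -n/3
t(A, v) = -4/3 (t(A, v) = (-1/3*5 - 1)/2 = (-5/3 - 1)/2 = (1/2)*(-8/3) = -4/3)
s(J) = -6 + J
O(k) = -3/7 - 8*k**2/7 (O(k) = -3/7 + ((-6 + (3 - 5))*k**2)/7 = -3/7 + ((-6 - 2)*k**2)/7 = -3/7 + (-8*k**2)/7 = -3/7 - 8*k**2/7)
(-646 + t(33, -33))*O(17) = (-646 - 4/3)*(-3/7 - 8/7*17**2) = -1942*(-3/7 - 8/7*289)/3 = -1942*(-3/7 - 2312/7)/3 = -1942/3*(-2315/7) = 4495730/21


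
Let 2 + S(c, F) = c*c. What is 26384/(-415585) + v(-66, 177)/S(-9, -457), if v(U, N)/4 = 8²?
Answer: 104305424/32831215 ≈ 3.1770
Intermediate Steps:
S(c, F) = -2 + c² (S(c, F) = -2 + c*c = -2 + c²)
v(U, N) = 256 (v(U, N) = 4*8² = 4*64 = 256)
26384/(-415585) + v(-66, 177)/S(-9, -457) = 26384/(-415585) + 256/(-2 + (-9)²) = 26384*(-1/415585) + 256/(-2 + 81) = -26384/415585 + 256/79 = 104305424/32831215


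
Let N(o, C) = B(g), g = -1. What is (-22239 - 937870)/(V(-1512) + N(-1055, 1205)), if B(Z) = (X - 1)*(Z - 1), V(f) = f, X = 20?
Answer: 960109/1550 ≈ 619.42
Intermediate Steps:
B(Z) = -19 + 19*Z (B(Z) = (20 - 1)*(Z - 1) = 19*(-1 + Z) = -19 + 19*Z)
N(o, C) = -38 (N(o, C) = -19 + 19*(-1) = -19 - 19 = -38)
(-22239 - 937870)/(V(-1512) + N(-1055, 1205)) = (-22239 - 937870)/(-1512 - 38) = -960109/(-1550) = -960109*(-1/1550) = 960109/1550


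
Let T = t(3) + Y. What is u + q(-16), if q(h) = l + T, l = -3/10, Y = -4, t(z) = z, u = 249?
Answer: 2477/10 ≈ 247.70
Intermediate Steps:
l = -3/10 (l = -3*⅒ = -3/10 ≈ -0.30000)
T = -1 (T = 3 - 4 = -1)
q(h) = -13/10 (q(h) = -3/10 - 1 = -13/10)
u + q(-16) = 249 - 13/10 = 2477/10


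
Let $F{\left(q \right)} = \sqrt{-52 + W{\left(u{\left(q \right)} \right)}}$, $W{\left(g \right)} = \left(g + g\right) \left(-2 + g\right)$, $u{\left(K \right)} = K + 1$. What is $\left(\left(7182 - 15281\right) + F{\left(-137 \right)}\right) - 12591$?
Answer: $-20690 + 2 \sqrt{9371} \approx -20496.0$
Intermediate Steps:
$u{\left(K \right)} = 1 + K$
$W{\left(g \right)} = 2 g \left(-2 + g\right)$
$F{\left(q \right)} = \sqrt{-52 + 2 \left(1 + q\right) \left(-1 + q\right)}$ ($F{\left(q \right)} = \sqrt{-52 + 2 \left(1 + q\right) \left(-2 + \left(1 + q\right)\right)} = \sqrt{-52 + 2 \left(1 + q\right) \left(-1 + q\right)}$)
$\left(\left(7182 - 15281\right) + F{\left(-137 \right)}\right) - 12591 = \left(\left(7182 - 15281\right) + \sqrt{-54 + 2 \left(-137\right)^{2}}\right) - 12591 = \left(\left(7182 - 15281\right) + \sqrt{-54 + 2 \cdot 18769}\right) - 12591 = \left(-8099 + \sqrt{-54 + 37538}\right) - 12591 = \left(-8099 + \sqrt{37484}\right) - 12591 = \left(-8099 + 2 \sqrt{9371}\right) - 12591 = -20690 + 2 \sqrt{9371}$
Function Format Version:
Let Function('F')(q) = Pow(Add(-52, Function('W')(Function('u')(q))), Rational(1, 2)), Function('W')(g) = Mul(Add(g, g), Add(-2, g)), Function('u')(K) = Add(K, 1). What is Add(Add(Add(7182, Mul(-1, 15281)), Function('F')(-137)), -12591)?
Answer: Add(-20690, Mul(2, Pow(9371, Rational(1, 2)))) ≈ -20496.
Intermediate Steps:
Function('u')(K) = Add(1, K)
Function('W')(g) = Mul(2, g, Add(-2, g)) (Function('W')(g) = Mul(Mul(2, g), Add(-2, g)) = Mul(2, g, Add(-2, g)))
Function('F')(q) = Pow(Add(-52, Mul(2, Add(1, q), Add(-1, q))), Rational(1, 2)) (Function('F')(q) = Pow(Add(-52, Mul(2, Add(1, q), Add(-2, Add(1, q)))), Rational(1, 2)) = Pow(Add(-52, Mul(2, Add(1, q), Add(-1, q))), Rational(1, 2)))
Add(Add(Add(7182, Mul(-1, 15281)), Function('F')(-137)), -12591) = Add(Add(Add(7182, Mul(-1, 15281)), Pow(Add(-54, Mul(2, Pow(-137, 2))), Rational(1, 2))), -12591) = Add(Add(Add(7182, -15281), Pow(Add(-54, Mul(2, 18769)), Rational(1, 2))), -12591) = Add(Add(-8099, Pow(Add(-54, 37538), Rational(1, 2))), -12591) = Add(Add(-8099, Pow(37484, Rational(1, 2))), -12591) = Add(Add(-8099, Mul(2, Pow(9371, Rational(1, 2)))), -12591) = Add(-20690, Mul(2, Pow(9371, Rational(1, 2))))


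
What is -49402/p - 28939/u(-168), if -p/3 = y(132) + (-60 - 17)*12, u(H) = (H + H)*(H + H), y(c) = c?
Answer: -78417323/3725568 ≈ -21.048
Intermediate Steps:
u(H) = 4*H² (u(H) = (2*H)*(2*H) = 4*H²)
p = 2376 (p = -3*(132 + (-60 - 17)*12) = -3*(132 - 77*12) = -3*(132 - 924) = -3*(-792) = 2376)
-49402/p - 28939/u(-168) = -49402/2376 - 28939/(4*(-168)²) = -49402*1/2376 - 28939/(4*28224) = -24701/1188 - 28939/112896 = -78417323/3725568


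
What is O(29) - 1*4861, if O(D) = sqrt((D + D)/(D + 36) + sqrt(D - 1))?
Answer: -4861 + sqrt(3770 + 8450*sqrt(7))/65 ≈ -4858.5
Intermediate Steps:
O(D) = sqrt(sqrt(-1 + D) + 2*D/(36 + D)) (O(D) = sqrt((2*D)/(36 + D) + sqrt(-1 + D)) = sqrt(2*D/(36 + D) + sqrt(-1 + D)) = sqrt(sqrt(-1 + D) + 2*D/(36 + D)))
O(29) - 1*4861 = sqrt((2*29 + sqrt(-1 + 29)*(36 + 29))/(36 + 29)) - 1*4861 = sqrt((58 + sqrt(28)*65)/65) - 4861 = sqrt((58 + (2*sqrt(7))*65)/65) - 4861 = sqrt((58 + 130*sqrt(7))/65) - 4861 = sqrt(58/65 + 2*sqrt(7)) - 4861 = -4861 + sqrt(58/65 + 2*sqrt(7))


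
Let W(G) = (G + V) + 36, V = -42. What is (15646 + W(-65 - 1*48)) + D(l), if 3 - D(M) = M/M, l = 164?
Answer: 15529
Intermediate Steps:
D(M) = 2 (D(M) = 3 - M/M = 3 - 1*1 = 3 - 1 = 2)
W(G) = -6 + G (W(G) = (G - 42) + 36 = (-42 + G) + 36 = -6 + G)
(15646 + W(-65 - 1*48)) + D(l) = (15646 + (-6 + (-65 - 1*48))) + 2 = (15646 + (-6 + (-65 - 48))) + 2 = (15646 + (-6 - 113)) + 2 = (15646 - 119) + 2 = 15527 + 2 = 15529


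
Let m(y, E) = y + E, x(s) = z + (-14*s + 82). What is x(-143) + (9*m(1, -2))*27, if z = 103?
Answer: 1944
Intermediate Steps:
x(s) = 185 - 14*s (x(s) = 103 + (-14*s + 82) = 103 + (82 - 14*s) = 185 - 14*s)
m(y, E) = E + y
x(-143) + (9*m(1, -2))*27 = (185 - 14*(-143)) + (9*(-2 + 1))*27 = (185 + 2002) + (9*(-1))*27 = 2187 - 9*27 = 2187 - 243 = 1944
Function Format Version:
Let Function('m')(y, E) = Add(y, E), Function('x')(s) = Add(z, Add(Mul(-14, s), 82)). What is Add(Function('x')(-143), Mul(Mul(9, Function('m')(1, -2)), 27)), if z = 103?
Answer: 1944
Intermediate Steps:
Function('x')(s) = Add(185, Mul(-14, s)) (Function('x')(s) = Add(103, Add(Mul(-14, s), 82)) = Add(103, Add(82, Mul(-14, s))) = Add(185, Mul(-14, s)))
Function('m')(y, E) = Add(E, y)
Add(Function('x')(-143), Mul(Mul(9, Function('m')(1, -2)), 27)) = Add(Add(185, Mul(-14, -143)), Mul(Mul(9, Add(-2, 1)), 27)) = Add(Add(185, 2002), Mul(Mul(9, -1), 27)) = Add(2187, Mul(-9, 27)) = Add(2187, -243) = 1944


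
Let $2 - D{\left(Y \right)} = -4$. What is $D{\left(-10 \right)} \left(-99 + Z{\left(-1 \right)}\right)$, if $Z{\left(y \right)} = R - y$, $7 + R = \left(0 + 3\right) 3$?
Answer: $-576$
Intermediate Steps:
$R = 2$ ($R = -7 + \left(0 + 3\right) 3 = -7 + 3 \cdot 3 = -7 + 9 = 2$)
$D{\left(Y \right)} = 6$ ($D{\left(Y \right)} = 2 - -4 = 2 + 4 = 6$)
$Z{\left(y \right)} = 2 - y$
$D{\left(-10 \right)} \left(-99 + Z{\left(-1 \right)}\right) = 6 \left(-99 + \left(2 - -1\right)\right) = 6 \left(-99 + \left(2 + 1\right)\right) = 6 \left(-99 + 3\right) = 6 \left(-96\right) = -576$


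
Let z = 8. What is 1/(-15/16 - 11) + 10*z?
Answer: 15264/191 ≈ 79.916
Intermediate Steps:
1/(-15/16 - 11) + 10*z = 1/(-15/16 - 11) + 10*8 = 1/(-15*1/16 - 11) + 80 = 1/(-15/16 - 11) + 80 = 1/(-191/16) + 80 = -16/191 + 80 = 15264/191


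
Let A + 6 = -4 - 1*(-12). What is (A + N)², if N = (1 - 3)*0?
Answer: 4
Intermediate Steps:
A = 2 (A = -6 + (-4 - 1*(-12)) = -6 + (-4 + 12) = -6 + 8 = 2)
N = 0 (N = -2*0 = 0)
(A + N)² = (2 + 0)² = 2² = 4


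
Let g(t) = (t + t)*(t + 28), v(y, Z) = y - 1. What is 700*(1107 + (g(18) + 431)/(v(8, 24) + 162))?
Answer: 132419000/169 ≈ 7.8354e+5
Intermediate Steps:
v(y, Z) = -1 + y
g(t) = 2*t*(28 + t) (g(t) = (2*t)*(28 + t) = 2*t*(28 + t))
700*(1107 + (g(18) + 431)/(v(8, 24) + 162)) = 700*(1107 + (2*18*(28 + 18) + 431)/((-1 + 8) + 162)) = 700*(1107 + (2*18*46 + 431)/(7 + 162)) = 700*(1107 + (1656 + 431)/169) = 700*(1107 + 2087*(1/169)) = 700*(1107 + 2087/169) = 700*(189170/169) = 132419000/169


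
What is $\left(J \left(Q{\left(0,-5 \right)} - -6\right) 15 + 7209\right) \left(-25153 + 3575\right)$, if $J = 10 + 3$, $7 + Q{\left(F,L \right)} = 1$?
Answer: $-155555802$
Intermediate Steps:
$Q{\left(F,L \right)} = -6$ ($Q{\left(F,L \right)} = -7 + 1 = -6$)
$J = 13$
$\left(J \left(Q{\left(0,-5 \right)} - -6\right) 15 + 7209\right) \left(-25153 + 3575\right) = \left(13 \left(-6 - -6\right) 15 + 7209\right) \left(-25153 + 3575\right) = \left(13 \left(-6 + 6\right) 15 + 7209\right) \left(-21578\right) = \left(13 \cdot 0 \cdot 15 + 7209\right) \left(-21578\right) = \left(0 \cdot 15 + 7209\right) \left(-21578\right) = \left(0 + 7209\right) \left(-21578\right) = 7209 \left(-21578\right) = -155555802$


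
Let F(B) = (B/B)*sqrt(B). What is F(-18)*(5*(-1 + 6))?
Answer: 75*I*sqrt(2) ≈ 106.07*I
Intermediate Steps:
F(B) = sqrt(B) (F(B) = 1*sqrt(B) = sqrt(B))
F(-18)*(5*(-1 + 6)) = sqrt(-18)*(5*(-1 + 6)) = (3*I*sqrt(2))*(5*5) = (3*I*sqrt(2))*25 = 75*I*sqrt(2)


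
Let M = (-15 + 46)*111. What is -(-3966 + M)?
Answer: 525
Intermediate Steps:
M = 3441 (M = 31*111 = 3441)
-(-3966 + M) = -(-3966 + 3441) = -1*(-525) = 525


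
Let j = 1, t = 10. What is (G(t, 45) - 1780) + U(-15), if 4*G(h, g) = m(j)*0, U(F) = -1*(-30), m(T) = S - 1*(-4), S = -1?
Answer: -1750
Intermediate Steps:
m(T) = 3 (m(T) = -1 - 1*(-4) = -1 + 4 = 3)
U(F) = 30
G(h, g) = 0 (G(h, g) = (3*0)/4 = (¼)*0 = 0)
(G(t, 45) - 1780) + U(-15) = (0 - 1780) + 30 = -1780 + 30 = -1750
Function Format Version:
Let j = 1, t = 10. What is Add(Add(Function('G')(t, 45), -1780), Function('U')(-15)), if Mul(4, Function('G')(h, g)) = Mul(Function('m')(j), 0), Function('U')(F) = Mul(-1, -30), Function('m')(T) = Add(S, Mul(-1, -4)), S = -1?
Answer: -1750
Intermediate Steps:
Function('m')(T) = 3 (Function('m')(T) = Add(-1, Mul(-1, -4)) = Add(-1, 4) = 3)
Function('U')(F) = 30
Function('G')(h, g) = 0 (Function('G')(h, g) = Mul(Rational(1, 4), Mul(3, 0)) = Mul(Rational(1, 4), 0) = 0)
Add(Add(Function('G')(t, 45), -1780), Function('U')(-15)) = Add(Add(0, -1780), 30) = Add(-1780, 30) = -1750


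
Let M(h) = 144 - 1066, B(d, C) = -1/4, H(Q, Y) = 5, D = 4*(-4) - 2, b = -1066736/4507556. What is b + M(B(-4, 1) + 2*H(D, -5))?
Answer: -1039258342/1126889 ≈ -922.24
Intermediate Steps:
b = -266684/1126889 (b = -1066736*1/4507556 = -266684/1126889 ≈ -0.23665)
D = -18 (D = -16 - 2 = -18)
B(d, C) = -¼ (B(d, C) = -1*¼ = -¼)
M(h) = -922
b + M(B(-4, 1) + 2*H(D, -5)) = -266684/1126889 - 922 = -1039258342/1126889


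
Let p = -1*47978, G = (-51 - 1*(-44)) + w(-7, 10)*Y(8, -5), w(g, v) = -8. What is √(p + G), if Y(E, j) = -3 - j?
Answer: I*√48001 ≈ 219.09*I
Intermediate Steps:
G = -23 (G = (-51 - 1*(-44)) - 8*(-3 - 1*(-5)) = (-51 + 44) - 8*(-3 + 5) = -7 - 8*2 = -7 - 16 = -23)
p = -47978
√(p + G) = √(-47978 - 23) = √(-48001) = I*√48001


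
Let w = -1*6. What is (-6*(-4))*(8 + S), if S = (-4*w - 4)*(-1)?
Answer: -288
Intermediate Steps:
w = -6
S = -20 (S = (-4*(-6) - 4)*(-1) = (24 - 4)*(-1) = 20*(-1) = -20)
(-6*(-4))*(8 + S) = (-6*(-4))*(8 - 20) = 24*(-12) = -288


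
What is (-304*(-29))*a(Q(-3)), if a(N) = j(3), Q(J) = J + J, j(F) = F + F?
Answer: 52896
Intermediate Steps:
j(F) = 2*F
Q(J) = 2*J
a(N) = 6 (a(N) = 2*3 = 6)
(-304*(-29))*a(Q(-3)) = -304*(-29)*6 = -76*(-116)*6 = 8816*6 = 52896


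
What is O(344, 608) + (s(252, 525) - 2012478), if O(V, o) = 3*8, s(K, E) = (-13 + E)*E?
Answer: -1743654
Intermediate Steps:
s(K, E) = E*(-13 + E)
O(V, o) = 24
O(344, 608) + (s(252, 525) - 2012478) = 24 + (525*(-13 + 525) - 2012478) = 24 + (525*512 - 2012478) = 24 + (268800 - 2012478) = 24 - 1743678 = -1743654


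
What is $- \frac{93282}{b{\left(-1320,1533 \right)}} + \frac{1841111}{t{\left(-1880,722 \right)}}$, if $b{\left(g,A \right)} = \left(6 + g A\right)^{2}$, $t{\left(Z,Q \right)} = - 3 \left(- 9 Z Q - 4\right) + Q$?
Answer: $- \frac{314122123509649072}{6252712609112437299} \approx -0.050238$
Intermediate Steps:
$t{\left(Z,Q \right)} = 12 + Q + 27 Q Z$ ($t{\left(Z,Q \right)} = - 3 \left(- 9 Q Z - 4\right) + Q = - 3 \left(-4 - 9 Q Z\right) + Q = \left(12 + 27 Q Z\right) + Q = 12 + Q + 27 Q Z$)
$b{\left(g,A \right)} = \left(6 + A g\right)^{2}$
$- \frac{93282}{b{\left(-1320,1533 \right)}} + \frac{1841111}{t{\left(-1880,722 \right)}} = - \frac{93282}{\left(6 + 1533 \left(-1320\right)\right)^{2}} + \frac{1841111}{12 + 722 + 27 \cdot 722 \left(-1880\right)} = - \frac{93282}{\left(6 - 2023560\right)^{2}} + \frac{1841111}{12 + 722 - 36648720} = - \frac{93282}{\left(-2023554\right)^{2}} + \frac{1841111}{-36647986} = - \frac{93282}{4094770790916} + 1841111 \left(- \frac{1}{36647986}\right) = \left(-93282\right) \frac{1}{4094770790916} - \frac{1841111}{36647986} = - \frac{15547}{682461798486} - \frac{1841111}{36647986} = - \frac{314122123509649072}{6252712609112437299}$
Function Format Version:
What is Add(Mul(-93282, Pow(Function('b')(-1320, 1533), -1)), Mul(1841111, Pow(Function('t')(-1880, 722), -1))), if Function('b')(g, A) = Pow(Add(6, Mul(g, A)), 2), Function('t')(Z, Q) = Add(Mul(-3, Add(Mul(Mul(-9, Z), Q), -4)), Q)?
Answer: Rational(-314122123509649072, 6252712609112437299) ≈ -0.050238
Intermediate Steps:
Function('t')(Z, Q) = Add(12, Q, Mul(27, Q, Z)) (Function('t')(Z, Q) = Add(Mul(-3, Add(Mul(-9, Q, Z), -4)), Q) = Add(Mul(-3, Add(-4, Mul(-9, Q, Z))), Q) = Add(Add(12, Mul(27, Q, Z)), Q) = Add(12, Q, Mul(27, Q, Z)))
Function('b')(g, A) = Pow(Add(6, Mul(A, g)), 2)
Add(Mul(-93282, Pow(Function('b')(-1320, 1533), -1)), Mul(1841111, Pow(Function('t')(-1880, 722), -1))) = Add(Mul(-93282, Pow(Pow(Add(6, Mul(1533, -1320)), 2), -1)), Mul(1841111, Pow(Add(12, 722, Mul(27, 722, -1880)), -1))) = Add(Mul(-93282, Pow(Pow(Add(6, -2023560), 2), -1)), Mul(1841111, Pow(Add(12, 722, -36648720), -1))) = Add(Mul(-93282, Pow(Pow(-2023554, 2), -1)), Mul(1841111, Pow(-36647986, -1))) = Add(Mul(-93282, Pow(4094770790916, -1)), Mul(1841111, Rational(-1, 36647986))) = Add(Mul(-93282, Rational(1, 4094770790916)), Rational(-1841111, 36647986)) = Add(Rational(-15547, 682461798486), Rational(-1841111, 36647986)) = Rational(-314122123509649072, 6252712609112437299)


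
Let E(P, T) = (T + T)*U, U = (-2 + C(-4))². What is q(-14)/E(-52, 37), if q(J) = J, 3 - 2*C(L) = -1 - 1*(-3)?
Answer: -28/333 ≈ -0.084084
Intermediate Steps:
C(L) = ½ (C(L) = 3/2 - (-1 - 1*(-3))/2 = 3/2 - (-1 + 3)/2 = 3/2 - ½*2 = 3/2 - 1 = ½)
U = 9/4 (U = (-2 + ½)² = (-3/2)² = 9/4 ≈ 2.2500)
E(P, T) = 9*T/2 (E(P, T) = (T + T)*(9/4) = (2*T)*(9/4) = 9*T/2)
q(-14)/E(-52, 37) = -14/((9/2)*37) = -14/333/2 = -14*2/333 = -28/333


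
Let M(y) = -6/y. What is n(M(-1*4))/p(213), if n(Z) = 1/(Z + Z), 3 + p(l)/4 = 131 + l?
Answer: 1/4092 ≈ 0.00024438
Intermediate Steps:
p(l) = 512 + 4*l (p(l) = -12 + 4*(131 + l) = -12 + (524 + 4*l) = 512 + 4*l)
n(Z) = 1/(2*Z)
n(M(-1*4))/p(213) = (1/(2*((-6/((-1*4))))))/(512 + 4*213) = (1/(2*((-6/(-4)))))/(512 + 852) = (1/(2*((-6*(-¼)))))/1364 = (1/(2*(3/2)))*(1/1364) = ((½)*(⅔))*(1/1364) = (⅓)*(1/1364) = 1/4092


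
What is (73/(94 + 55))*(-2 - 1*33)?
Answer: -2555/149 ≈ -17.148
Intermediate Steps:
(73/(94 + 55))*(-2 - 1*33) = (73/149)*(-2 - 33) = (73*(1/149))*(-35) = (73/149)*(-35) = -2555/149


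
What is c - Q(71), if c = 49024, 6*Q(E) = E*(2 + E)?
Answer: 288961/6 ≈ 48160.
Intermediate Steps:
Q(E) = E*(2 + E)/6 (Q(E) = (E*(2 + E))/6 = E*(2 + E)/6)
c - Q(71) = 49024 - 71*(2 + 71)/6 = 49024 - 71*73/6 = 49024 - 1*5183/6 = 49024 - 5183/6 = 288961/6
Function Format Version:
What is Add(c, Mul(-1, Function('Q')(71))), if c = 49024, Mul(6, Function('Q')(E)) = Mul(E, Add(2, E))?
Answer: Rational(288961, 6) ≈ 48160.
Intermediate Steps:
Function('Q')(E) = Mul(Rational(1, 6), E, Add(2, E)) (Function('Q')(E) = Mul(Rational(1, 6), Mul(E, Add(2, E))) = Mul(Rational(1, 6), E, Add(2, E)))
Add(c, Mul(-1, Function('Q')(71))) = Add(49024, Mul(-1, Mul(Rational(1, 6), 71, Add(2, 71)))) = Add(49024, Mul(-1, Mul(Rational(1, 6), 71, 73))) = Add(49024, Mul(-1, Rational(5183, 6))) = Add(49024, Rational(-5183, 6)) = Rational(288961, 6)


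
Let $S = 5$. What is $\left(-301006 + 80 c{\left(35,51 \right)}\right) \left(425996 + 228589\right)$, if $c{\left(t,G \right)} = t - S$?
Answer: $-195463008510$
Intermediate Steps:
$c{\left(t,G \right)} = -5 + t$ ($c{\left(t,G \right)} = t - 5 = -5 + t$)
$\left(-301006 + 80 c{\left(35,51 \right)}\right) \left(425996 + 228589\right) = \left(-301006 + 80 \left(-5 + 35\right)\right) \left(425996 + 228589\right) = \left(-301006 + 80 \cdot 30\right) 654585 = \left(-301006 + 2400\right) 654585 = \left(-298606\right) 654585 = -195463008510$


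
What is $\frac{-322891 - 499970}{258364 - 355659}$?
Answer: $\frac{822861}{97295} \approx 8.4574$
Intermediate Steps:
$\frac{-322891 - 499970}{258364 - 355659} = - \frac{822861}{-97295} = \left(-822861\right) \left(- \frac{1}{97295}\right) = \frac{822861}{97295}$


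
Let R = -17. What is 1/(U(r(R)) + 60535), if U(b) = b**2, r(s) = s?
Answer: 1/60824 ≈ 1.6441e-5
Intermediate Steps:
1/(U(r(R)) + 60535) = 1/((-17)**2 + 60535) = 1/(289 + 60535) = 1/60824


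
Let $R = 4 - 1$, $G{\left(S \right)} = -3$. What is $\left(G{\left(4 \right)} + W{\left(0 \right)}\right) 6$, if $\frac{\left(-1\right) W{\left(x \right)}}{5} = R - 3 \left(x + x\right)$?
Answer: $-108$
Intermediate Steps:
$R = 3$
$W{\left(x \right)} = -15 + 30 x$ ($W{\left(x \right)} = - 5 \left(3 - 3 \left(x + x\right)\right) = - 5 \left(3 - 3 \cdot 2 x\right) = - 5 \left(3 - 6 x\right) = -15 + 30 x$)
$\left(G{\left(4 \right)} + W{\left(0 \right)}\right) 6 = \left(-3 + \left(-15 + 30 \cdot 0\right)\right) 6 = \left(-3 + \left(-15 + 0\right)\right) 6 = \left(-3 - 15\right) 6 = \left(-18\right) 6 = -108$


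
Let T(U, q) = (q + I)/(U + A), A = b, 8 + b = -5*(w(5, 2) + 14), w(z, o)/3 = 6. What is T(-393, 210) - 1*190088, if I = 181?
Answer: -6272927/33 ≈ -1.9009e+5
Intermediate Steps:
w(z, o) = 18 (w(z, o) = 3*6 = 18)
b = -168 (b = -8 - 5*(18 + 14) = -8 - 5*32 = -8 - 160 = -168)
A = -168
T(U, q) = (181 + q)/(-168 + U) (T(U, q) = (q + 181)/(U - 168) = (181 + q)/(-168 + U))
T(-393, 210) - 1*190088 = (181 + 210)/(-168 - 393) - 1*190088 = 391/(-561) - 190088 = -1/561*391 - 190088 = -23/33 - 190088 = -6272927/33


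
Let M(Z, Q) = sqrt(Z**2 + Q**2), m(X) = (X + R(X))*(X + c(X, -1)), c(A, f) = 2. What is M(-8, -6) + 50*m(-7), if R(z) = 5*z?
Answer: 10510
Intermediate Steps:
m(X) = 6*X*(2 + X) (m(X) = (X + 5*X)*(X + 2) = (6*X)*(2 + X) = 6*X*(2 + X))
M(Z, Q) = sqrt(Q**2 + Z**2)
M(-8, -6) + 50*m(-7) = sqrt((-6)**2 + (-8)**2) + 50*(6*(-7)*(2 - 7)) = sqrt(36 + 64) + 50*(6*(-7)*(-5)) = sqrt(100) + 50*210 = 10 + 10500 = 10510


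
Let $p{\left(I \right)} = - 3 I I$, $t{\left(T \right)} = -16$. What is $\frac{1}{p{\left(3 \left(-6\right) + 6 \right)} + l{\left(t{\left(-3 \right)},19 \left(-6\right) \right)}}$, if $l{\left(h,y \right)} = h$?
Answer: $- \frac{1}{448} \approx -0.0022321$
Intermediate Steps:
$p{\left(I \right)} = - 3 I^{2}$
$\frac{1}{p{\left(3 \left(-6\right) + 6 \right)} + l{\left(t{\left(-3 \right)},19 \left(-6\right) \right)}} = \frac{1}{- 3 \left(3 \left(-6\right) + 6\right)^{2} - 16} = \frac{1}{- 3 \left(-18 + 6\right)^{2} - 16} = \frac{1}{- 3 \left(-12\right)^{2} - 16} = \frac{1}{\left(-3\right) 144 - 16} = \frac{1}{-432 - 16} = \frac{1}{-448} = - \frac{1}{448}$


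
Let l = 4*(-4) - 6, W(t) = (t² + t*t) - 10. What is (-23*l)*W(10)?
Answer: 96140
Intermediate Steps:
W(t) = -10 + 2*t² (W(t) = (t² + t²) - 10 = 2*t² - 10 = -10 + 2*t²)
l = -22 (l = -16 - 6 = -22)
(-23*l)*W(10) = (-23*(-22))*(-10 + 2*10²) = 506*(-10 + 2*100) = 506*(-10 + 200) = 506*190 = 96140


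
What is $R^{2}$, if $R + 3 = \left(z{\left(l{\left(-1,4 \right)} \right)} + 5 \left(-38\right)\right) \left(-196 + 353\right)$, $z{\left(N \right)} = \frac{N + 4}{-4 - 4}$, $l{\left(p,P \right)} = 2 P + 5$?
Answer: $\frac{58241616889}{64} \approx 9.1002 \cdot 10^{8}$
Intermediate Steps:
$l{\left(p,P \right)} = 5 + 2 P$
$z{\left(N \right)} = - \frac{1}{2} - \frac{N}{8}$ ($z{\left(N \right)} = \frac{4 + N}{-8} = \left(4 + N\right) \left(- \frac{1}{8}\right) = - \frac{1}{2} - \frac{N}{8}$)
$R = - \frac{241333}{8}$ ($R = -3 + \left(\left(- \frac{1}{2} - \frac{5 + 2 \cdot 4}{8}\right) + 5 \left(-38\right)\right) \left(-196 + 353\right) = -3 + \left(\left(- \frac{1}{2} - \frac{5 + 8}{8}\right) - 190\right) 157 = -3 + \left(\left(- \frac{1}{2} - \frac{13}{8}\right) - 190\right) 157 = -3 + \left(- \frac{17}{8} - 190\right) 157 = -3 - \frac{241309}{8} = - \frac{241333}{8} \approx -30167.0$)
$R^{2} = \left(- \frac{241333}{8}\right)^{2} = \frac{58241616889}{64}$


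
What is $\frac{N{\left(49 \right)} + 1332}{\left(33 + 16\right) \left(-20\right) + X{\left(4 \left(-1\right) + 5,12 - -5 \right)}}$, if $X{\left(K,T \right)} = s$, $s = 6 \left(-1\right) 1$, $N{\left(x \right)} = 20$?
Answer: $- \frac{676}{493} \approx -1.3712$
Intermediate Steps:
$s = -6$ ($s = \left(-6\right) 1 = -6$)
$X{\left(K,T \right)} = -6$
$\frac{N{\left(49 \right)} + 1332}{\left(33 + 16\right) \left(-20\right) + X{\left(4 \left(-1\right) + 5,12 - -5 \right)}} = \frac{20 + 1332}{\left(33 + 16\right) \left(-20\right) - 6} = \frac{1352}{49 \left(-20\right) - 6} = \frac{1352}{-980 - 6} = \frac{1352}{-986} = 1352 \left(- \frac{1}{986}\right) = - \frac{676}{493}$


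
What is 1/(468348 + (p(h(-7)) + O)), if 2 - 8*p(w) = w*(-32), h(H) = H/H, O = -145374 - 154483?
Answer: 4/673981 ≈ 5.9349e-6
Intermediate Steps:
O = -299857
h(H) = 1
p(w) = ¼ + 4*w (p(w) = ¼ - w*(-32)/8 = ¼ - (-4)*w = ¼ + 4*w)
1/(468348 + (p(h(-7)) + O)) = 1/(468348 + ((¼ + 4*1) - 299857)) = 1/(468348 + ((¼ + 4) - 299857)) = 1/(468348 + (17/4 - 299857)) = 1/(468348 - 1199411/4) = 1/(673981/4) = 4/673981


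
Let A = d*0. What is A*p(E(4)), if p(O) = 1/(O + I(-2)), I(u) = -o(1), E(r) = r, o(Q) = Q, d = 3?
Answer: 0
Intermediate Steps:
A = 0 (A = 3*0 = 0)
I(u) = -1 (I(u) = -1*1 = -1)
p(O) = 1/(-1 + O) (p(O) = 1/(O - 1) = 1/(-1 + O))
A*p(E(4)) = 0/(-1 + 4) = 0/3 = 0*(⅓) = 0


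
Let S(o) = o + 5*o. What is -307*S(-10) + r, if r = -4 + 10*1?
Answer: 18426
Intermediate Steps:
S(o) = 6*o
r = 6 (r = -4 + 10 = 6)
-307*S(-10) + r = -1842*(-10) + 6 = -307*(-60) + 6 = 18420 + 6 = 18426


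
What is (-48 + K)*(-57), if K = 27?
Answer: 1197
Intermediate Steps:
(-48 + K)*(-57) = (-48 + 27)*(-57) = -21*(-57) = 1197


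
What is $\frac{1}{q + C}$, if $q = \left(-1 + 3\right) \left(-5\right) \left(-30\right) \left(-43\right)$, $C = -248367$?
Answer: $- \frac{1}{261267} \approx -3.8275 \cdot 10^{-6}$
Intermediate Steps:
$q = -12900$ ($q = 2 \left(-5\right) \left(-30\right) \left(-43\right) = \left(-10\right) \left(-30\right) \left(-43\right) = 300 \left(-43\right) = -12900$)
$\frac{1}{q + C} = \frac{1}{-12900 - 248367} = \frac{1}{-261267} = - \frac{1}{261267}$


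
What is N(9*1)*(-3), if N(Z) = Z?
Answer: -27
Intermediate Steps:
N(9*1)*(-3) = (9*1)*(-3) = 9*(-3) = -27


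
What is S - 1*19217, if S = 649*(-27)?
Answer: -36740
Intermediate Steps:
S = -17523
S - 1*19217 = -17523 - 1*19217 = -17523 - 19217 = -36740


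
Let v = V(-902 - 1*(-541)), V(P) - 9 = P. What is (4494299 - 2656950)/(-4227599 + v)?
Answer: -1837349/4227951 ≈ -0.43457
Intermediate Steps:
V(P) = 9 + P
v = -352 (v = 9 + (-902 - 1*(-541)) = 9 + (-902 + 541) = 9 - 361 = -352)
(4494299 - 2656950)/(-4227599 + v) = (4494299 - 2656950)/(-4227599 - 352) = 1837349/(-4227951) = 1837349*(-1/4227951) = -1837349/4227951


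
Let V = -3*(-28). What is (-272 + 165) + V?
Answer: -23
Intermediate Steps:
V = 84
(-272 + 165) + V = (-272 + 165) + 84 = -107 + 84 = -23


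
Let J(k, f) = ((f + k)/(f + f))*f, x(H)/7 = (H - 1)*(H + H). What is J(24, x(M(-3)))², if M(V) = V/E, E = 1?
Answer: 9216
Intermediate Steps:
M(V) = V (M(V) = V/1 = V*1 = V)
x(H) = 14*H*(-1 + H) (x(H) = 7*((H - 1)*(H + H)) = 7*((-1 + H)*(2*H)) = 7*(2*H*(-1 + H)) = 14*H*(-1 + H))
J(k, f) = f/2 + k/2 (J(k, f) = ((f + k)/((2*f)))*f = ((f + k)*(1/(2*f)))*f = ((f + k)/(2*f))*f = f/2 + k/2)
J(24, x(M(-3)))² = ((14*(-3)*(-1 - 3))/2 + (½)*24)² = ((14*(-3)*(-4))/2 + 12)² = ((½)*168 + 12)² = (84 + 12)² = 96² = 9216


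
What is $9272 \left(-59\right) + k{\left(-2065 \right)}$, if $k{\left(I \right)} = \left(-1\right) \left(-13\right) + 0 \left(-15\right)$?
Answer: $-547035$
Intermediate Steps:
$k{\left(I \right)} = 13$ ($k{\left(I \right)} = 13 + 0 = 13$)
$9272 \left(-59\right) + k{\left(-2065 \right)} = 9272 \left(-59\right) + 13 = -547048 + 13 = -547035$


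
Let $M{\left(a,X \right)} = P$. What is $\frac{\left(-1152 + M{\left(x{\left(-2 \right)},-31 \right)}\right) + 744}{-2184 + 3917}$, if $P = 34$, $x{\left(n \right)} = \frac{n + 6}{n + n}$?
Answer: $- \frac{374}{1733} \approx -0.21581$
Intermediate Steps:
$x{\left(n \right)} = \frac{6 + n}{2 n}$
$M{\left(a,X \right)} = 34$
$\frac{\left(-1152 + M{\left(x{\left(-2 \right)},-31 \right)}\right) + 744}{-2184 + 3917} = \frac{\left(-1152 + 34\right) + 744}{-2184 + 3917} = \frac{-1118 + 744}{1733} = \left(-374\right) \frac{1}{1733} = - \frac{374}{1733}$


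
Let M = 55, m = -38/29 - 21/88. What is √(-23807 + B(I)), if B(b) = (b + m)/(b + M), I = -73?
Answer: I*√348797184857/3828 ≈ 154.28*I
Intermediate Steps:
m = -3953/2552 (m = -38*1/29 - 21*1/88 = -38/29 - 21/88 = -3953/2552 ≈ -1.5490)
B(b) = (-3953/2552 + b)/(55 + b) (B(b) = (b - 3953/2552)/(b + 55) = (-3953/2552 + b)/(55 + b))
√(-23807 + B(I)) = √(-23807 + (-3953/2552 - 73)/(55 - 73)) = √(-23807 - 190249/2552/(-18)) = √(-23807 - 1/18*(-190249/2552)) = √(-23807 + 190249/45936) = √(-1093408103/45936) = I*√348797184857/3828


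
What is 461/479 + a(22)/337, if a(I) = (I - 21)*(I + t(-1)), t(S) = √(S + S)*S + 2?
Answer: 166853/161423 - I*√2/337 ≈ 1.0336 - 0.0041965*I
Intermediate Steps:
t(S) = 2 + √2*S^(3/2) (t(S) = √(2*S)*S + 2 = (√2*√S)*S + 2 = √2*S^(3/2) + 2 = 2 + √2*S^(3/2))
a(I) = (-21 + I)*(2 + I - I*√2) (a(I) = (I - 21)*(I + (2 + √2*(-1)^(3/2))) = (-21 + I)*(I + (2 + √2*(-I))) = (-21 + I)*(I + (2 - I*√2)) = (-21 + I)*(2 + I - I*√2))
461/479 + a(22)/337 = 461/479 + (-42 + 22² - 19*22 + 21*I*√2 - 1*I*22*√2)/337 = 461*(1/479) + (-42 + 484 - 418 + 21*I*√2 - 22*I*√2)*(1/337) = 461/479 + (24 - I*√2)*(1/337) = 461/479 + (24/337 - I*√2/337) = 166853/161423 - I*√2/337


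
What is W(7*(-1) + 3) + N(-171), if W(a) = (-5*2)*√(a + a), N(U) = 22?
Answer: 22 - 20*I*√2 ≈ 22.0 - 28.284*I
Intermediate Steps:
W(a) = -10*√2*√a
W(7*(-1) + 3) + N(-171) = -10*√2*√(7*(-1) + 3) + 22 = -10*√2*√(-7 + 3) + 22 = -10*√2*√(-4) + 22 = -10*√2*2*I + 22 = -20*I*√2 + 22 = 22 - 20*I*√2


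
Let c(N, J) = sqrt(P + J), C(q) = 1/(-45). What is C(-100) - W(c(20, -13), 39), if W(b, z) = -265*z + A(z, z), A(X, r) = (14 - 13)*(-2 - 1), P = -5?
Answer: 465209/45 ≈ 10338.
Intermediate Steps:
A(X, r) = -3 (A(X, r) = 1*(-3) = -3)
C(q) = -1/45
c(N, J) = sqrt(-5 + J)
W(b, z) = -3 - 265*z (W(b, z) = -265*z - 3 = -3 - 265*z)
C(-100) - W(c(20, -13), 39) = -1/45 - (-3 - 265*39) = -1/45 - (-3 - 10335) = -1/45 - 1*(-10338) = -1/45 + 10338 = 465209/45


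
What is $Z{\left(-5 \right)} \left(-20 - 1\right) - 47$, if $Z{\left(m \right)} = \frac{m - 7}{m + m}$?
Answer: $- \frac{361}{5} \approx -72.2$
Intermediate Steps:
$Z{\left(m \right)} = \frac{-7 + m}{2 m}$ ($Z{\left(m \right)} = \frac{m - 7}{2 m} = \left(m - 7\right) \frac{1}{2 m} = \left(-7 + m\right) \frac{1}{2 m} = \frac{-7 + m}{2 m}$)
$Z{\left(-5 \right)} \left(-20 - 1\right) - 47 = \frac{-7 - 5}{2 \left(-5\right)} \left(-20 - 1\right) - 47 = \frac{1}{2} \left(- \frac{1}{5}\right) \left(-12\right) \left(-20 - 1\right) - 47 = \frac{6}{5} \left(-21\right) - 47 = - \frac{126}{5} - 47 = - \frac{361}{5}$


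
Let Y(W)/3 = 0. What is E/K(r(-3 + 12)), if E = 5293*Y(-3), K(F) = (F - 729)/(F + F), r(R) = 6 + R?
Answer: 0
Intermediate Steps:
Y(W) = 0 (Y(W) = 3*0 = 0)
K(F) = (-729 + F)/(2*F) (K(F) = (-729 + F)/((2*F)) = (-729 + F)*(1/(2*F)) = (-729 + F)/(2*F))
E = 0 (E = 5293*0 = 0)
E/K(r(-3 + 12)) = 0/(((-729 + (6 + (-3 + 12)))/(2*(6 + (-3 + 12))))) = 0/(((-729 + (6 + 9))/(2*(6 + 9)))) = 0/(((1/2)*(-729 + 15)/15)) = 0/(((1/2)*(1/15)*(-714))) = 0/(-119/5) = 0*(-5/119) = 0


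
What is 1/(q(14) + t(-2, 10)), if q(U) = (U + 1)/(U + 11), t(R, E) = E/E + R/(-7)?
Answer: 35/66 ≈ 0.53030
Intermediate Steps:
t(R, E) = 1 - R/7 (t(R, E) = 1 + R*(-⅐) = 1 - R/7)
q(U) = (1 + U)/(11 + U)
1/(q(14) + t(-2, 10)) = 1/((1 + 14)/(11 + 14) + (1 - ⅐*(-2))) = 1/(15/25 + (1 + 2/7)) = 1/((1/25)*15 + 9/7) = 1/(⅗ + 9/7) = 1/(66/35) = 35/66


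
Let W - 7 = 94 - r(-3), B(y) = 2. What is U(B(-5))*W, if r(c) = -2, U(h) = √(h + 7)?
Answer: 309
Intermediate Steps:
U(h) = √(7 + h)
W = 103 (W = 7 + (94 - 1*(-2)) = 7 + (94 + 2) = 7 + 96 = 103)
U(B(-5))*W = √(7 + 2)*103 = √9*103 = 3*103 = 309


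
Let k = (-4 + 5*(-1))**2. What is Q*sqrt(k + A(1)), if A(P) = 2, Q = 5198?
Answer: 5198*sqrt(83) ≈ 47356.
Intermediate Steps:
k = 81 (k = (-4 - 5)**2 = (-9)**2 = 81)
Q*sqrt(k + A(1)) = 5198*sqrt(81 + 2) = 5198*sqrt(83)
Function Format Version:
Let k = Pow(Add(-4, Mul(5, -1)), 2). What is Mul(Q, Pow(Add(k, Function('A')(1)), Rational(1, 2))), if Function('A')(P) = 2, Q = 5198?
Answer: Mul(5198, Pow(83, Rational(1, 2))) ≈ 47356.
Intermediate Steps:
k = 81 (k = Pow(Add(-4, -5), 2) = Pow(-9, 2) = 81)
Mul(Q, Pow(Add(k, Function('A')(1)), Rational(1, 2))) = Mul(5198, Pow(Add(81, 2), Rational(1, 2))) = Mul(5198, Pow(83, Rational(1, 2)))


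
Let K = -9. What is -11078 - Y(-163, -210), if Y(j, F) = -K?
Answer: -11087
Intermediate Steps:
Y(j, F) = 9 (Y(j, F) = -1*(-9) = 9)
-11078 - Y(-163, -210) = -11078 - 1*9 = -11078 - 9 = -11087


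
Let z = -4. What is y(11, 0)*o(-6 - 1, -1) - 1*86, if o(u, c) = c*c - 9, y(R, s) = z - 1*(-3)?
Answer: -78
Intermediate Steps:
y(R, s) = -1 (y(R, s) = -4 - 1*(-3) = -4 + 3 = -1)
o(u, c) = -9 + c**2 (o(u, c) = c**2 - 9 = -9 + c**2)
y(11, 0)*o(-6 - 1, -1) - 1*86 = -(-9 + (-1)**2) - 1*86 = -(-9 + 1) - 86 = -1*(-8) - 86 = 8 - 86 = -78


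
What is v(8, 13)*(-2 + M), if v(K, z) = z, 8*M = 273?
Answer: 3341/8 ≈ 417.63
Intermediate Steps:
M = 273/8 (M = (⅛)*273 = 273/8 ≈ 34.125)
v(8, 13)*(-2 + M) = 13*(-2 + 273/8) = 13*(257/8) = 3341/8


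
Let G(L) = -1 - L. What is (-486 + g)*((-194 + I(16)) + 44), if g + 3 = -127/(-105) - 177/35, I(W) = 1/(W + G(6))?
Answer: 69809401/945 ≈ 73872.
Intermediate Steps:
I(W) = 1/(-7 + W) (I(W) = 1/(W + (-1 - 1*6)) = 1/(W + (-1 - 6)) = 1/(W - 7) = 1/(-7 + W))
g = -719/105 (g = -3 + (-127/(-105) - 177/35) = -3 + (-127*(-1/105) - 177*1/35) = -3 + (127/105 - 177/35) = -3 - 404/105 = -719/105 ≈ -6.8476)
(-486 + g)*((-194 + I(16)) + 44) = (-486 - 719/105)*((-194 + 1/(-7 + 16)) + 44) = -51749*((-194 + 1/9) + 44)/105 = -51749*(-1745/9 + 44)/105 = -51749/105*(-1349/9) = 69809401/945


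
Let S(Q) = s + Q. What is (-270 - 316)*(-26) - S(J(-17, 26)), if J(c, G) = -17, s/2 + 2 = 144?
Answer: 14969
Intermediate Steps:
s = 284 (s = -4 + 2*144 = -4 + 288 = 284)
S(Q) = 284 + Q
(-270 - 316)*(-26) - S(J(-17, 26)) = (-270 - 316)*(-26) - (284 - 17) = -586*(-26) - 1*267 = 15236 - 267 = 14969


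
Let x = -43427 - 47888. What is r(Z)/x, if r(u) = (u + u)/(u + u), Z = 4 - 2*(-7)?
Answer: -1/91315 ≈ -1.0951e-5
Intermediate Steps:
x = -91315
Z = 18 (Z = 4 + 14 = 18)
r(u) = 1 (r(u) = (2*u)/((2*u)) = (2*u)*(1/(2*u)) = 1)
r(Z)/x = 1/(-91315) = 1*(-1/91315) = -1/91315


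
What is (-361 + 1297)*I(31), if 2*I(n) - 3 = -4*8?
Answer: -13572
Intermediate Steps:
I(n) = -29/2 (I(n) = 3/2 + (-4*8)/2 = 3/2 + (½)*(-32) = 3/2 - 16 = -29/2)
(-361 + 1297)*I(31) = (-361 + 1297)*(-29/2) = 936*(-29/2) = -13572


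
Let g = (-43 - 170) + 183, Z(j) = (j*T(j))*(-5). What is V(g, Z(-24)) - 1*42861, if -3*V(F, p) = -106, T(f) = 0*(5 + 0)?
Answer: -128477/3 ≈ -42826.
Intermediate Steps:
T(f) = 0 (T(f) = 0*5 = 0)
Z(j) = 0 (Z(j) = (j*0)*(-5) = 0*(-5) = 0)
g = -30 (g = -213 + 183 = -30)
V(F, p) = 106/3 (V(F, p) = -⅓*(-106) = 106/3)
V(g, Z(-24)) - 1*42861 = 106/3 - 1*42861 = 106/3 - 42861 = -128477/3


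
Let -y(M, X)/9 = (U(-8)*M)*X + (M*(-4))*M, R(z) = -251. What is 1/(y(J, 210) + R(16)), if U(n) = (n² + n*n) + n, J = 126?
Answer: -1/28005515 ≈ -3.5707e-8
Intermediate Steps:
U(n) = n + 2*n² (U(n) = (n² + n²) + n = 2*n² + n = n + 2*n²)
y(M, X) = 36*M² - 1080*M*X (y(M, X) = -9*(((-8*(1 + 2*(-8)))*M)*X + (M*(-4))*M) = -9*(((-8*(1 - 16))*M)*X + (-4*M)*M) = -9*(((-8*(-15))*M)*X - 4*M²) = -9*((120*M)*X - 4*M²) = -9*(120*M*X - 4*M²) = -9*(-4*M² + 120*M*X) = 36*M² - 1080*M*X)
1/(y(J, 210) + R(16)) = 1/(36*126*(126 - 30*210) - 251) = 1/(36*126*(126 - 6300) - 251) = 1/(36*126*(-6174) - 251) = 1/(-28005264 - 251) = 1/(-28005515) = -1/28005515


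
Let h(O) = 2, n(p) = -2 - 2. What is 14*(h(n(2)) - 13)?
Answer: -154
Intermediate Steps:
n(p) = -4
14*(h(n(2)) - 13) = 14*(2 - 13) = 14*(-11) = -154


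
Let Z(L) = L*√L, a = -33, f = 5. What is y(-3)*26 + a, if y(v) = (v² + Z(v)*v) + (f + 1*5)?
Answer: 461 + 234*I*√3 ≈ 461.0 + 405.3*I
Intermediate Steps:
Z(L) = L^(3/2)
y(v) = 10 + v² + v^(5/2) (y(v) = (v² + v^(3/2)*v) + (5 + 1*5) = (v² + v^(5/2)) + (5 + 5) = (v² + v^(5/2)) + 10 = 10 + v² + v^(5/2))
y(-3)*26 + a = (10 + (-3)² + (-3)^(5/2))*26 - 33 = (10 + 9 + 9*I*√3)*26 - 33 = (19 + 9*I*√3)*26 - 33 = (494 + 234*I*√3) - 33 = 461 + 234*I*√3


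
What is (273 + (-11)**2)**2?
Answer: 155236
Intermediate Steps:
(273 + (-11)**2)**2 = (273 + 121)**2 = 394**2 = 155236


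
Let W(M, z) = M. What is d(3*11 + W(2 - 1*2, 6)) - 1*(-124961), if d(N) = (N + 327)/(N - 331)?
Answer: 18619009/149 ≈ 1.2496e+5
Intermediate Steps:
d(N) = (327 + N)/(-331 + N)
d(3*11 + W(2 - 1*2, 6)) - 1*(-124961) = (327 + (3*11 + (2 - 1*2)))/(-331 + (3*11 + (2 - 1*2))) - 1*(-124961) = (327 + (33 + (2 - 2)))/(-331 + (33 + (2 - 2))) + 124961 = (327 + (33 + 0))/(-331 + (33 + 0)) + 124961 = (327 + 33)/(-331 + 33) + 124961 = 360/(-298) + 124961 = -1/298*360 + 124961 = -180/149 + 124961 = 18619009/149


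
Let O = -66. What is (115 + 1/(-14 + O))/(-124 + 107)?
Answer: -9199/1360 ≈ -6.7640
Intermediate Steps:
(115 + 1/(-14 + O))/(-124 + 107) = (115 + 1/(-14 - 66))/(-124 + 107) = (115 + 1/(-80))/(-17) = (115 - 1/80)*(-1/17) = (9199/80)*(-1/17) = -9199/1360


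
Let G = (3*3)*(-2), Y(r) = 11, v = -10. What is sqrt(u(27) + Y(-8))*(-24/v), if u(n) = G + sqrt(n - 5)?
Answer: 12*sqrt(-7 + sqrt(22))/5 ≈ 3.6474*I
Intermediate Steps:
G = -18 (G = 9*(-2) = -18)
u(n) = -18 + sqrt(-5 + n) (u(n) = -18 + sqrt(n - 5) = -18 + sqrt(-5 + n))
sqrt(u(27) + Y(-8))*(-24/v) = sqrt((-18 + sqrt(-5 + 27)) + 11)*(-24/(-10)) = sqrt((-18 + sqrt(22)) + 11)*(-24*(-1/10)) = sqrt(-7 + sqrt(22))*(12/5) = 12*sqrt(-7 + sqrt(22))/5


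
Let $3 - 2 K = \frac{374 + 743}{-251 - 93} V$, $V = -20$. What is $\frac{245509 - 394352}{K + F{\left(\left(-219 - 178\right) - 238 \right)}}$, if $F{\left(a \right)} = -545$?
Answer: $\frac{25600996}{99067} \approx 258.42$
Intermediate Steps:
$K = - \frac{5327}{172}$ ($K = \frac{3}{2} - \frac{\frac{374 + 743}{-251 - 93} \left(-20\right)}{2} = \frac{3}{2} - \frac{\frac{1117}{-344} \left(-20\right)}{2} = \frac{3}{2} - \frac{1117 \left(- \frac{1}{344}\right) \left(-20\right)}{2} = \frac{3}{2} - \frac{\left(- \frac{1117}{344}\right) \left(-20\right)}{2} = \frac{3}{2} - \frac{5585}{172} = - \frac{5327}{172} \approx -30.971$)
$\frac{245509 - 394352}{K + F{\left(\left(-219 - 178\right) - 238 \right)}} = \frac{245509 - 394352}{- \frac{5327}{172} - 545} = - \frac{148843}{- \frac{99067}{172}} = \left(-148843\right) \left(- \frac{172}{99067}\right) = \frac{25600996}{99067}$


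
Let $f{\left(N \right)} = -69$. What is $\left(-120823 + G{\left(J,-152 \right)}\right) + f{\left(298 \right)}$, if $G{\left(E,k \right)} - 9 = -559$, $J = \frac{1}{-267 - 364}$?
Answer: $-121442$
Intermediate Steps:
$J = - \frac{1}{631}$ ($J = \frac{1}{-631} = - \frac{1}{631} \approx -0.0015848$)
$G{\left(E,k \right)} = -550$ ($G{\left(E,k \right)} = 9 - 559 = -550$)
$\left(-120823 + G{\left(J,-152 \right)}\right) + f{\left(298 \right)} = \left(-120823 - 550\right) - 69 = -121373 - 69 = -121442$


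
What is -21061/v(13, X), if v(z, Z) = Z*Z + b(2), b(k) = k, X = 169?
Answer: -21061/28563 ≈ -0.73735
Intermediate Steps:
v(z, Z) = 2 + Z² (v(z, Z) = Z*Z + 2 = Z² + 2 = 2 + Z²)
-21061/v(13, X) = -21061/(2 + 169²) = -21061/(2 + 28561) = -21061/28563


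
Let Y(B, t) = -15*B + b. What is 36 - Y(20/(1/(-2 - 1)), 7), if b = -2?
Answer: -862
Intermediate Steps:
Y(B, t) = -2 - 15*B (Y(B, t) = -15*B - 2 = -2 - 15*B)
36 - Y(20/(1/(-2 - 1)), 7) = 36 - (-2 - 300/(1/(-2 - 1))) = 36 - (-2 - 300/(1/(-3))) = 36 - (-2 - 300/(-⅓)) = 36 - (-2 - 300*(-3)) = 36 - (-2 - 15*(-60)) = 36 - (-2 + 900) = 36 - 1*898 = 36 - 898 = -862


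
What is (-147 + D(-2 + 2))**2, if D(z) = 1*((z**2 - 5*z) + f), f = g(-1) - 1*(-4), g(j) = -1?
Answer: 20736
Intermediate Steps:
f = 3 (f = -1 - 1*(-4) = -1 + 4 = 3)
D(z) = 3 + z**2 - 5*z (D(z) = 1*((z**2 - 5*z) + 3) = 1*(3 + z**2 - 5*z) = 3 + z**2 - 5*z)
(-147 + D(-2 + 2))**2 = (-147 + (3 + (-2 + 2)**2 - 5*(-2 + 2)))**2 = (-147 + (3 + 0**2 - 5*0))**2 = (-147 + (3 + 0 + 0))**2 = (-147 + 3)**2 = (-144)**2 = 20736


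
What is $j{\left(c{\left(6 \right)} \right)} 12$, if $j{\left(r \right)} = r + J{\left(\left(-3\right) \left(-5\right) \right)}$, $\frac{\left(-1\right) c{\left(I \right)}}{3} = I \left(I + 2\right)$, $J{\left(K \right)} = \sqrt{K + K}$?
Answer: $-1728 + 12 \sqrt{30} \approx -1662.3$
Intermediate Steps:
$J{\left(K \right)} = \sqrt{2} \sqrt{K}$ ($J{\left(K \right)} = \sqrt{2 K} = \sqrt{2} \sqrt{K}$)
$c{\left(I \right)} = - 3 I \left(2 + I\right)$ ($c{\left(I \right)} = - 3 I \left(I + 2\right) = - 3 I \left(2 + I\right)$)
$j{\left(r \right)} = r + \sqrt{30}$ ($j{\left(r \right)} = r + \sqrt{2} \sqrt{\left(-3\right) \left(-5\right)} = r + \sqrt{2} \sqrt{15} = r + \sqrt{30}$)
$j{\left(c{\left(6 \right)} \right)} 12 = \left(\left(-3\right) 6 \left(2 + 6\right) + \sqrt{30}\right) 12 = \left(\left(-3\right) 6 \cdot 8 + \sqrt{30}\right) 12 = \left(-144 + \sqrt{30}\right) 12 = -1728 + 12 \sqrt{30}$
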